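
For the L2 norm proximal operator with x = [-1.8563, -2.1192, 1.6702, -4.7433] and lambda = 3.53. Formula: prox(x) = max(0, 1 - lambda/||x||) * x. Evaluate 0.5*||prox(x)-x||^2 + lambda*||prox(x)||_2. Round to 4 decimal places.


Step 1: Compute ||x||.
||x|| = 5.7641
Step 2: Compute scaling factor.
scale = max(0, 1 - 3.53/5.7641) = 0.3876
Step 3: prox(x) = [-0.7195, -0.8214, 0.6474, -1.8385]
||prox(x)|| = 2.2341
Step 4: Proximal objective.
0.5*||prox-x||^2 = 6.2305
lambda*||prox|| = 7.8864
Total = 14.117


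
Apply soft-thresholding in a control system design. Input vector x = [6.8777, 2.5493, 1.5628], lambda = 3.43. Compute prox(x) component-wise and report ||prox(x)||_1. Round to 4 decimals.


Soft-thresholding with lambda = 3.43:
prox(6.8777) = sign(6.8777)*max(|6.8777| - 3.43, 0) = 3.4477
prox(2.5493) = sign(2.5493)*max(|2.5493| - 3.43, 0) = 0.0
prox(1.5628) = sign(1.5628)*max(|1.5628| - 3.43, 0) = 0.0
prox(x) = [3.4477, 0.0, 0.0]
||prox(x)||_1 = 3.4477 + 0.0 + 0.0 = 3.4477


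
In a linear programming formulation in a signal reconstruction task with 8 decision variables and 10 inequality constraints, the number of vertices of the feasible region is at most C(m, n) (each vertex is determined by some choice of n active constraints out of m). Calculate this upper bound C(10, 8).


Each vertex corresponds to some choice of n active constraints out of m, so the number of vertices is at most C(m, n) = m! / (n!(m-n)!).
m = 10, n = 8
Numerator: 10 * 9 * 8 * 7 * 6 * 5 * 4 * 3
Denominator: 8! = 40320
C(10, 8) = 45


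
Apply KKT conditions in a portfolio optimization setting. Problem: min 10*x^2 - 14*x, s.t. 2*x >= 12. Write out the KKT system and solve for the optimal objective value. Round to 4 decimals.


Step 1: Try lambda = 0 (constraint inactive).
x_unc = 14/(2*10) = 0.7
Check: 2*0.7 = 1.4 < 12 -- violated!
Step 2: Constraint must be active: 2*x = 12
x* = 12/2 = 6.0
lambda = (2*10*6.0 - 14)/2 = 53.0
Step 3: Compute optimal value.
f(x*) = 10*6.0^2 - 14*6.0 = 276.0


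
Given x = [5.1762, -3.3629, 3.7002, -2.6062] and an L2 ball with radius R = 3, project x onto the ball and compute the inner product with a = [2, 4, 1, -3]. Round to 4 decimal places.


Step 1: Compute ||x|| (intermediates to 6 decimals).
||x|| = sqrt(5.1762^2 + (-3.3629)^2 + 3.7002^2 + (-2.6062)^2) = 7.654143
Step 2: Project.
Since ||x|| > R, scale = R/||x|| = 3/7.654143 = 0.391945, proj(x) = scale * x
proj(x) = [2.028786, -1.318072, 1.450275, -1.021487]
Step 3: Dot product.
a^T * proj(x) = 2*2.028786 + 4*(-1.318072) + 1*1.450275 - 3*(-1.021487) = 3.3


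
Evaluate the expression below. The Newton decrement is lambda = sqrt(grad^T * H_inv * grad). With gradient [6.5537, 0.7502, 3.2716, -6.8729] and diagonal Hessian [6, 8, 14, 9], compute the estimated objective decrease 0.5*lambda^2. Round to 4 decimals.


Step 1: H is diagonal, so H^(-1) * g = [1.0923, 0.0938, 0.2337, -0.7637].
Step 2: g^T H^(-1) g = sum_i g_i^2 / H_ii
  = (6.5537)^2/6 + (0.7502)^2/8 + (3.2716)^2/14 + (-6.8729)^2/9
  = 7.1585 + 0.0704 + 0.7645 + 5.2485 = 13.2419
Step 3: Objective decrease = 0.5 * g^T H^(-1) g = 6.621


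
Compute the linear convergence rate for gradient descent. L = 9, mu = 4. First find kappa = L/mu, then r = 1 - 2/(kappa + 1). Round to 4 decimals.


Step 1: Compute the condition number.
kappa = L/mu = 9/4 = 2.25
Step 2: Compute the convergence rate.
r = 1 - 2/(kappa + 1) = 1 - 2*mu/(L + mu) = (L - mu)/(L + mu) = 5/13 = 0.3846


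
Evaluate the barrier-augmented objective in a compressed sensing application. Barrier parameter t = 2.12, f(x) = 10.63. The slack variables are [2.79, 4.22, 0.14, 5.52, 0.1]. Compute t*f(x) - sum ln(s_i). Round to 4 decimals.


Step 1: Compute log-barrier.
ln values: [1.026, 1.4398, -1.9661, 1.7084, -2.3026]
phi = -(1.026 + 1.4398 - 1.9661 + 1.7084 - 2.3026) = 0.0944
Step 2: Compute augmented objective.
t*f(x) = 2.12*10.63 = 22.5356
Total = 22.5356 + 0.0944 = 22.63


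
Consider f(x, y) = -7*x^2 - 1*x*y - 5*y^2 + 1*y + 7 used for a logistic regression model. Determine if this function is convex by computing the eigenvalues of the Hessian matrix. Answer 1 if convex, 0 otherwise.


The Hessian of f(x,y) = -7*x^2 - 1*x*y - 5*y^2 + 1*y + 7 is:
H = [[-14, -1], [-1, -10]]
Trace = -14 - 10 = -24
Determinant = -14*-10 - (-1)^2 = 139
Discriminant = (-24)^2 - 4*139 = 20.0
Eigenvalues: lambda_1 = -14.2361, lambda_2 = -9.7639
The function is not convex.

0


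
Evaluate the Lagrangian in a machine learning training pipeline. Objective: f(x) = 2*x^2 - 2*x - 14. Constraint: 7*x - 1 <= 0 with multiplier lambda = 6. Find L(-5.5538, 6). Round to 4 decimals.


Step 1: Evaluate f(x).
f(-5.5538) = 2*(-5.5538)^2 - 2*(-5.5538) - 14 = 58.797
Step 2: Evaluate g(x).
g(-5.5538) = 7*-5.5538 - 1 = -39.8766
Step 3: Compute Lagrangian.
L = 58.797 + 6*-39.8766 = -180.4626


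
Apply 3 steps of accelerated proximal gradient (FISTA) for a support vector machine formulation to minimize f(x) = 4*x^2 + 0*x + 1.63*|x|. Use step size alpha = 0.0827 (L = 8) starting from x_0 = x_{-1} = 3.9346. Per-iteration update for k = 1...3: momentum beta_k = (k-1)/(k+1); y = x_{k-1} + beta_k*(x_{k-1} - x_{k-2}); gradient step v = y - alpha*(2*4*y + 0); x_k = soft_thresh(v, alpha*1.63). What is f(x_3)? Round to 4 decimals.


FISTA on f(x) = 4*x^2 + 0*x + 1.63*|x|
L = 8, alpha = 0.0827
Iteration 1: beta = 0.0, y = 3.9346 + 0.0*(3.9346 - 3.9346) = 3.9346
  grad(y) = 31.4768, v = y - alpha*grad = 1.3315
  prox(v) = soft_thresh(1.3315, 0.1348) = 1.1967
Iteration 2: beta = 0.3333, y = 1.1967 + 0.3333*(1.1967 - 3.9346) = 0.284
  grad(y) = 2.2722, v = y - alpha*grad = 0.0961
  prox(v) = soft_thresh(0.0961, 0.1348) = 0.0
Iteration 3: beta = 0.5, y = 0.0 + 0.5*(0.0 - 1.1967) = -0.5983
  grad(y) = -4.7867, v = y - alpha*grad = -0.2025
  prox(v) = soft_thresh(-0.2025, 0.1348) = -0.0677
f(x_3) = 4*(-0.0677)^2 + 0*(-0.0677) + 1.63*|-0.0677| = 0.1286


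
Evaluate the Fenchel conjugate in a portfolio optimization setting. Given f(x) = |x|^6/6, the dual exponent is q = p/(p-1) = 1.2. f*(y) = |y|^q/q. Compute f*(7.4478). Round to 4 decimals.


The conjugate exponent q satisfies 1/p + 1/q = 1.
p = 6, so q = 6/(6 - 1) = 1.2
|y|^q = 7.4478^1.2 = 11.1284
f*(7.4478) = 11.1284 / 1.2 = 9.2737


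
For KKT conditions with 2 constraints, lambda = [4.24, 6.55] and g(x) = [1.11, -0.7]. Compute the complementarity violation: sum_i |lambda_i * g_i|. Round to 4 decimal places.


KKT complementary slackness check:
lambda_1 * g_1 = 4.24 * 1.11 = 4.7064
lambda_2 * g_2 = 6.55 * -0.7 = -4.585
Total violation = 4.7064 + 4.585 = 9.2914


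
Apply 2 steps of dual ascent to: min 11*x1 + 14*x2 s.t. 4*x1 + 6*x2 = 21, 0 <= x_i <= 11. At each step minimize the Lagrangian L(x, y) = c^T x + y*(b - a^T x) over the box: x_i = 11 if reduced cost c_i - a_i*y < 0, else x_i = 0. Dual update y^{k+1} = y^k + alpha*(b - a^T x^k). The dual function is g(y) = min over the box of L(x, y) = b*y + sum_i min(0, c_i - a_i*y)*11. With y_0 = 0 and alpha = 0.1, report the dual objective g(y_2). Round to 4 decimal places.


Dual ascent for LP: min 11*x1 + 14*x2, 4*x1 + 6*x2 = 21, 0 <= x_i <= 11
Step 1: y^k = 0.0, reduced costs: (11.0, 14.0)
  x^k = (0.0, 0.0), subgradient = b - a^T x = 21.0
  y^{k+1} = 0.0 + 0.1*21.0 = 2.1
Step 2: y^k = 2.1, reduced costs: (2.6, 1.4)
  x^k = (0.0, 0.0), subgradient = b - a^T x = 21.0
  y^{k+1} = 2.1 + 0.1*21.0 = 4.2
Dual objective at y_2 = 4.2: reduced costs (-5.8, -11.2), box minimizer x = (11.0, 11.0)
g(y_2) = b*y + (c1 - a1*y)*x1 + (c2 - a2*y)*x2 = 21*4.2 + (-5.8)*11.0 + (-11.2)*11.0 = 88.2 - 63.8 - 123.2 = -98.8


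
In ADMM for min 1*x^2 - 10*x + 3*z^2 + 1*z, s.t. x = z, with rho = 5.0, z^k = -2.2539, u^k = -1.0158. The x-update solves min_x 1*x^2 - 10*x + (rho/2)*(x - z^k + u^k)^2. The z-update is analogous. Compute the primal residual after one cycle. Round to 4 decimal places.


ADMM iteration with rho = 5.0, z^k = -2.2539, u^k = -1.0158
Step 1: x-update.
Minimize 1*x^2 - 10*x + (5.0/2)*(x + 2.2539 - 1.0158)^2
FOC: (2*1 + 5.0)*x = 10 + 5.0*(-2.2539 + 1.0158)
x^{k+1} = 0.5442
Step 2: z-update.
Minimize 3*z^2 + 1*z + (5.0/2)*(0.5442 - z - 1.0158)^2
FOC: (2*3 + 5.0)*z = -1 + 5.0*(0.5442 - 1.0158)
z^{k+1} = -0.3053
Step 3: u-update.
u^{k+1} = -1.0158 + 0.5442 + 0.3053 = -0.1663
Step 4: Primal residual = |0.5442 + 0.3053| = 0.8495


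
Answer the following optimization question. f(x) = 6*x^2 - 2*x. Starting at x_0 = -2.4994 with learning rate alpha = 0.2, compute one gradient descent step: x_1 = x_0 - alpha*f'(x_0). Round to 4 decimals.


We compute the gradient at x_0 and apply the update.
f'(x) = 12*x - 2
f'(-2.4994) = 12*-2.4994 - 2 = -31.9928
x_1 = -2.4994 - 0.2*-31.9928 = 3.8992


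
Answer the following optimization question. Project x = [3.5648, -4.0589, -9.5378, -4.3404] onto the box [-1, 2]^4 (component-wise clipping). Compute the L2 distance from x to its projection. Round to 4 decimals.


Project each component onto [-1, 2].
clip(3.5648) = 2.0, clip(-4.0589) = -1.0, clip(-9.5378) = -1.0, clip(-4.3404) = -1.0
Projection = [2.0, -1.0, -1.0, -1.0]
Squared diffs: [2.4486, 9.3569, 72.894, 11.1583]
Distance = sqrt(95.8578) = 9.7907


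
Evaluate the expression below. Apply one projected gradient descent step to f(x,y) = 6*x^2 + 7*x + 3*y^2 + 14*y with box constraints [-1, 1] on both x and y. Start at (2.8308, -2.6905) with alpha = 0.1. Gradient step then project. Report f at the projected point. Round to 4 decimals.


Step 1: Compute gradient at (2.8308, -2.6905).
grad_x = 2*6*2.8308 + 7 = 40.9696
grad_y = 2*3*-2.6905 + 14 = -2.143
Step 2: Gradient step.
x_raw = 2.8308 - 0.1*40.9696 = -1.2662
y_raw = -2.6905 - 0.1*-2.143 = -2.4762
Step 3: Project onto [-1, 1].
x_proj = clip(-1.2662) = -1.0
y_proj = clip(-2.4762) = -1.0
Step 4: Evaluate f.
f(-1.0, -1.0) = -12.0


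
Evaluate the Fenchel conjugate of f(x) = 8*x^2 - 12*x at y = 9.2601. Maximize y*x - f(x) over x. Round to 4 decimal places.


f*(y) = sup_x {y*x - a*x^2 - b*x} = sup_x {(y-b)*x - a*x^2}
FOC: (y - b) - 2a*x = 0 => x* = (y - b)/(2a)
x* = (9.2601 + 12)/(2*8) = 1.3288
f*(9.2601) = (y-b)^2/(4a) = (9.2601 + 12)^2/(4*8)
= 451.9919/32 = 14.1247


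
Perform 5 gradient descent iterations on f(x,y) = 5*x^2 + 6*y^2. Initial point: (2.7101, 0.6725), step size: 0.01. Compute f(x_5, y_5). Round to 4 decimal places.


Gradient descent on f(x,y) = 5*x^2 + 6*y^2.
Starting point: (2.7101, 0.6725), alpha = 0.01
Step 1: grad_x = 2*5*2.7101 = 27.101, grad_y = 2*6*0.6725 = 8.07
  x_1 = 2.7101 - 0.01*27.101 = 2.4391
  y_1 = 0.6725 - 0.01*8.07 = 0.5918
Step 2: grad_x = 2*5*2.4391 = 24.3909, grad_y = 2*6*0.5918 = 7.1016
  x_2 = 2.4391 - 0.01*24.3909 = 2.1952
  y_2 = 0.5918 - 0.01*7.1016 = 0.5208
Step 3: grad_x = 2*5*2.1952 = 21.9518, grad_y = 2*6*0.5208 = 6.2494
  x_3 = 2.1952 - 0.01*21.9518 = 1.9757
  y_3 = 0.5208 - 0.01*6.2494 = 0.4583
Step 4: grad_x = 2*5*1.9757 = 19.7566, grad_y = 2*6*0.4583 = 5.4995
  x_4 = 1.9757 - 0.01*19.7566 = 1.7781
  y_4 = 0.4583 - 0.01*5.4995 = 0.4033
Step 5: grad_x = 2*5*1.7781 = 17.781, grad_y = 2*6*0.4033 = 4.8395
  x_5 = 1.7781 - 0.01*17.781 = 1.6003
  y_5 = 0.4033 - 0.01*4.8395 = 0.3549
f(1.6003, 0.3549) = 5*1.6003^2 + 6*0.3549^2 = 13.5603


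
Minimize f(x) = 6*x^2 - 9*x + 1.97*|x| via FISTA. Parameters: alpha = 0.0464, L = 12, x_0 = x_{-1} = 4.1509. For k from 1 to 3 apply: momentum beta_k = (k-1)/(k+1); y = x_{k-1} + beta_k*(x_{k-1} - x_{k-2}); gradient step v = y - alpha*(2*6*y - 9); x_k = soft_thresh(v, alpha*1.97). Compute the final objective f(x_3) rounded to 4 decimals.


FISTA on f(x) = 6*x^2 - 9*x + 1.97*|x|
L = 12, alpha = 0.0464
Iteration 1: beta = 0.0, y = 4.1509 + 0.0*(4.1509 - 4.1509) = 4.1509
  grad(y) = 40.8108, v = y - alpha*grad = 2.2573
  prox(v) = soft_thresh(2.2573, 0.0914) = 2.1659
Iteration 2: beta = 0.3333, y = 2.1659 + 0.3333*(2.1659 - 4.1509) = 1.5042
  grad(y) = 9.0503, v = y - alpha*grad = 1.0843
  prox(v) = soft_thresh(1.0843, 0.0914) = 0.9929
Iteration 3: beta = 0.5, y = 0.9929 + 0.5*(0.9929 - 2.1659) = 0.4063
  grad(y) = -4.1239, v = y - alpha*grad = 0.5977
  prox(v) = soft_thresh(0.5977, 0.0914) = 0.5063
f(x_3) = 6*0.5063^2 - 9*0.5063 + 1.97*|0.5063| = -2.0212


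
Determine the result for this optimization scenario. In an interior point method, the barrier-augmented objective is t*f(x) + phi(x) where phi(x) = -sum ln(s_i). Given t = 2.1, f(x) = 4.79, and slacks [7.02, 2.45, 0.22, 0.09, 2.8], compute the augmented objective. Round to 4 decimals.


Step 1: Compute log-barrier.
ln values: [1.9488, 0.8961, -1.5141, -2.4079, 1.0296]
phi = -(1.9488 + 0.8961 - 1.5141 - 2.4079 + 1.0296) = 0.0476
Step 2: Compute augmented objective.
t*f(x) = 2.1*4.79 = 10.059
Total = 10.059 + 0.0476 = 10.1066


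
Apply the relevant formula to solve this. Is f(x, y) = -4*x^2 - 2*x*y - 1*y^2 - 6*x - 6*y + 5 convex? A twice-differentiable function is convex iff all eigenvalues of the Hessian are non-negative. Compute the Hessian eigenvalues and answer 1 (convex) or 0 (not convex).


The Hessian of f(x,y) = -4*x^2 - 2*x*y - 1*y^2 - 6*x - 6*y + 5 is:
H = [[-8, -2], [-2, -2]]
Trace = -8 - 2 = -10
Determinant = -8*-2 - (-2)^2 = 12
Discriminant = (-10)^2 - 4*12 = 52.0
Eigenvalues: lambda_1 = -8.6056, lambda_2 = -1.3944
The function is not convex.

0


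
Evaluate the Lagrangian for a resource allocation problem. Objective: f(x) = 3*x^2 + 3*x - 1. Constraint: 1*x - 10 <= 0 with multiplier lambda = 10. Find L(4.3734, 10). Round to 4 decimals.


Step 1: Evaluate f(x).
f(4.3734) = 3*4.3734^2 + 3*4.3734 - 1 = 69.5001
Step 2: Evaluate g(x).
g(4.3734) = 1*4.3734 - 10 = -5.6266
Step 3: Compute Lagrangian.
L = 69.5001 + 10*-5.6266 = 13.2341


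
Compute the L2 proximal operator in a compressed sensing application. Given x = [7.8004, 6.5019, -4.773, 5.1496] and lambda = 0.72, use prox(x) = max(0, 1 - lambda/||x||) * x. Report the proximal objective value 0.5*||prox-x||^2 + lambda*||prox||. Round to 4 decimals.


Step 1: Compute ||x||.
||x|| = 12.3459
Step 2: Compute scaling factor.
scale = max(0, 1 - 0.72/12.3459) = 0.9417
Step 3: prox(x) = [7.3455, 6.1227, -4.4946, 4.8493]
||prox(x)|| = 11.6259
Step 4: Proximal objective.
0.5*||prox-x||^2 = 0.2592
lambda*||prox|| = 8.3706
Total = 8.6298


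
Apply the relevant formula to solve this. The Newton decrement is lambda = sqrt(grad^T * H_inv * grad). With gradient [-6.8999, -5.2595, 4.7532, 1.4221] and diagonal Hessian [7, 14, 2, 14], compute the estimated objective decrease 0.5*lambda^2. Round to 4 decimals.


Step 1: H is diagonal, so H^(-1) * g = [-0.9857, -0.3757, 2.3766, 0.1016].
Step 2: g^T H^(-1) g = sum_i g_i^2 / H_ii
  = (-6.8999)^2/7 + (-5.2595)^2/14 + (4.7532)^2/2 + (1.4221)^2/14
  = 6.8012 + 1.9759 + 11.2965 + 0.1445 = 20.218
Step 3: Objective decrease = 0.5 * g^T H^(-1) g = 10.109


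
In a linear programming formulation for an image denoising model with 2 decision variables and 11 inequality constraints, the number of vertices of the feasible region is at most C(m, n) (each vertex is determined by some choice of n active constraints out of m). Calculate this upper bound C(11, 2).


Each vertex corresponds to some choice of n active constraints out of m, so the number of vertices is at most C(m, n) = m! / (n!(m-n)!).
m = 11, n = 2
Numerator: 11 * 10
Denominator: 2! = 2
C(11, 2) = 55


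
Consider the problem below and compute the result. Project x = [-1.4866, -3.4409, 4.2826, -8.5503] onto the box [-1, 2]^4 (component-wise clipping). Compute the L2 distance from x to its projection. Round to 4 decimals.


Project each component onto [-1, 2].
clip(-1.4866) = -1.0, clip(-3.4409) = -1.0, clip(4.2826) = 2.0, clip(-8.5503) = -1.0
Projection = [-1.0, -1.0, 2.0, -1.0]
Squared diffs: [0.2368, 5.958, 5.2103, 57.007]
Distance = sqrt(68.4121) = 8.2712


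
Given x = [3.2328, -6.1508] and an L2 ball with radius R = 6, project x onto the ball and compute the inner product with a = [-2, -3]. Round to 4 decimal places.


Step 1: Compute ||x|| (intermediates to 6 decimals).
||x|| = sqrt(3.2328^2 + (-6.1508)^2) = 6.948621
Step 2: Project.
Since ||x|| > R, scale = R/||x|| = 6/6.948621 = 0.863481, proj(x) = scale * x
proj(x) = [2.791461, -5.311099]
Step 3: Dot product.
a^T * proj(x) = -2*2.791461 - 3*(-5.311099) = 10.3504


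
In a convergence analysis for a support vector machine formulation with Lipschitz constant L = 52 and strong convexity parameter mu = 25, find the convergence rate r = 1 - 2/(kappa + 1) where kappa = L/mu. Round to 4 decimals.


Step 1: Compute the condition number.
kappa = L/mu = 52/25 = 2.08
Step 2: Compute the convergence rate.
r = 1 - 2/(kappa + 1) = 1 - 2*mu/(L + mu) = (L - mu)/(L + mu) = 27/77 = 0.3506


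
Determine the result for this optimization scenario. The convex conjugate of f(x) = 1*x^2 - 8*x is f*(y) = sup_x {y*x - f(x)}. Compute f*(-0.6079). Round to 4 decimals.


f*(y) = sup_x {y*x - a*x^2 - b*x} = sup_x {(y-b)*x - a*x^2}
FOC: (y - b) - 2a*x = 0 => x* = (y - b)/(2a)
x* = (-0.6079 + 8)/(2*1) = 3.6961
f*(-0.6079) = (y-b)^2/(4a) = (-0.6079 + 8)^2/(4*1)
= 54.6431/4 = 13.6608


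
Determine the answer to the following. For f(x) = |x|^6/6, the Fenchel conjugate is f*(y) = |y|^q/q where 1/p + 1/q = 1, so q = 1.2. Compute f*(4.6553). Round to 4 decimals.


The conjugate exponent q satisfies 1/p + 1/q = 1.
p = 6, so q = 6/(6 - 1) = 1.2
|y|^q = 4.6553^1.2 = 6.3319
f*(4.6553) = 6.3319 / 1.2 = 5.2766


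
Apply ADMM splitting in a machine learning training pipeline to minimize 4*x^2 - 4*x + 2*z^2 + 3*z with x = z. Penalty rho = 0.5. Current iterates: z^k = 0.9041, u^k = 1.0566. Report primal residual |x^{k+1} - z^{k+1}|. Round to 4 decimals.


ADMM iteration with rho = 0.5, z^k = 0.9041, u^k = 1.0566
Step 1: x-update.
Minimize 4*x^2 - 4*x + (0.5/2)*(x - 0.9041 + 1.0566)^2
FOC: (2*4 + 0.5)*x = 4 + 0.5*(0.9041 - 1.0566)
x^{k+1} = 0.4616
Step 2: z-update.
Minimize 2*z^2 + 3*z + (0.5/2)*(0.4616 - z + 1.0566)^2
FOC: (2*2 + 0.5)*z = -3 + 0.5*(0.4616 + 1.0566)
z^{k+1} = -0.498
Step 3: u-update.
u^{k+1} = 1.0566 + 0.4616 + 0.498 = 2.0162
Step 4: Primal residual = |0.4616 + 0.498| = 0.9596


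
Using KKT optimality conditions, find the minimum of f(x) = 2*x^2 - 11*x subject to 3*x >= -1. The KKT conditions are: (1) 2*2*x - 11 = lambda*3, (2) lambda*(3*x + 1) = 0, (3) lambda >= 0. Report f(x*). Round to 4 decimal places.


Step 1: Try lambda = 0 (constraint inactive).
Stationarity: 2*2*x - 11 = 0
x* = 11/(2*2) = 2.75
Check constraint: 3*2.75 = 8.25 >= -1 -- satisfied.
Step 2: Compute optimal value.
f(x*) = 2*2.75^2 - 11*2.75 = -15.125


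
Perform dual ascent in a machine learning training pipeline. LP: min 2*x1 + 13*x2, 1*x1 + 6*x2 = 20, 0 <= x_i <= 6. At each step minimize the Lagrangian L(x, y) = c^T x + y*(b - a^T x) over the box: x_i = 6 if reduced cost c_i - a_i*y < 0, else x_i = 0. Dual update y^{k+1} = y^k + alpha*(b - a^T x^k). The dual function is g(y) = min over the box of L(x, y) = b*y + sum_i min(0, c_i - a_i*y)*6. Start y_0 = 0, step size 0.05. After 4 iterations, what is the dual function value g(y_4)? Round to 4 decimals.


Dual ascent for LP: min 2*x1 + 13*x2, 1*x1 + 6*x2 = 20, 0 <= x_i <= 6
Step 1: y^k = 0.0, reduced costs: (2.0, 13.0)
  x^k = (0.0, 0.0), subgradient = b - a^T x = 20.0
  y^{k+1} = 0.0 + 0.05*20.0 = 1.0
Step 2: y^k = 1.0, reduced costs: (1.0, 7.0)
  x^k = (0.0, 0.0), subgradient = b - a^T x = 20.0
  y^{k+1} = 1.0 + 0.05*20.0 = 2.0
Step 3: y^k = 2.0, reduced costs: (0.0, 1.0)
  x^k = (0.0, 0.0), subgradient = b - a^T x = 20.0
  y^{k+1} = 2.0 + 0.05*20.0 = 3.0
Step 4: y^k = 3.0, reduced costs: (-1.0, -5.0)
  x^k = (6.0, 6.0), subgradient = b - a^T x = -22.0
  y^{k+1} = 3.0 + 0.05*-22.0 = 1.9
Dual objective at y_4 = 1.9: reduced costs (0.1, 1.6), box minimizer x = (0.0, 0.0)
g(y_4) = b*y + (c1 - a1*y)*x1 + (c2 - a2*y)*x2 = 20*1.9 + 0.1*0.0 + 1.6*0.0 = 38.0 + 0.0 + 0.0 = 38.0


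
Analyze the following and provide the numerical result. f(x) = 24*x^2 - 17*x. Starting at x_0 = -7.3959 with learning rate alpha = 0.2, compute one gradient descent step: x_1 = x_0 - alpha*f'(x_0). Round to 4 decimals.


We compute the gradient at x_0 and apply the update.
f'(x) = 48*x - 17
f'(-7.3959) = 48*-7.3959 - 17 = -372.0032
x_1 = -7.3959 - 0.2*-372.0032 = 67.0047


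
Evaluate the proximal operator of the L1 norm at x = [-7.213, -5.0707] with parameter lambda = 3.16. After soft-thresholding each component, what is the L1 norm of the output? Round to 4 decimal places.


Soft-thresholding with lambda = 3.16:
prox(-7.213) = sign(-7.213)*max(|-7.213| - 3.16, 0) = -4.053
prox(-5.0707) = sign(-5.0707)*max(|-5.0707| - 3.16, 0) = -1.9107
prox(x) = [-4.053, -1.9107]
||prox(x)||_1 = 4.053 + 1.9107 = 5.9637


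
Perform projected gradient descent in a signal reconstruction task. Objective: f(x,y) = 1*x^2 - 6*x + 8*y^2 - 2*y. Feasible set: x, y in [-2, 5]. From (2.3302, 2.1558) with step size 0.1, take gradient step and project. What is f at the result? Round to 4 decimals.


Step 1: Compute gradient at (2.3302, 2.1558).
grad_x = 2*1*2.3302 - 6 = -1.3396
grad_y = 2*8*2.1558 - 2 = 32.4928
Step 2: Gradient step.
x_raw = 2.3302 - 0.1*-1.3396 = 2.4642
y_raw = 2.1558 - 0.1*32.4928 = -1.0935
Step 3: Project onto [-2, 5].
x_proj = clip(2.4642) = 2.4642
y_proj = clip(-1.0935) = -1.0935
Step 4: Evaluate f.
f(2.4642, -1.0935) = 3.0397


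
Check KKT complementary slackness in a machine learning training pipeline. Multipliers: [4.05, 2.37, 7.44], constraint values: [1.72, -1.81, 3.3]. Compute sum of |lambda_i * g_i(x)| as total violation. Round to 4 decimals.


KKT complementary slackness check:
lambda_1 * g_1 = 4.05 * 1.72 = 6.966
lambda_2 * g_2 = 2.37 * -1.81 = -4.2897
lambda_3 * g_3 = 7.44 * 3.3 = 24.552
Total violation = 6.966 + 4.2897 + 24.552 = 35.8077


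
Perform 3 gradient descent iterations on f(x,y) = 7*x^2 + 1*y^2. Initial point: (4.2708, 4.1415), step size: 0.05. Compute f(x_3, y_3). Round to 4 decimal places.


Gradient descent on f(x,y) = 7*x^2 + 1*y^2.
Starting point: (4.2708, 4.1415), alpha = 0.05
Step 1: grad_x = 2*7*4.2708 = 59.7912, grad_y = 2*1*4.1415 = 8.283
  x_1 = 4.2708 - 0.05*59.7912 = 1.2812
  y_1 = 4.1415 - 0.05*8.283 = 3.7274
Step 2: grad_x = 2*7*1.2812 = 17.9374, grad_y = 2*1*3.7274 = 7.4547
  x_2 = 1.2812 - 0.05*17.9374 = 0.3844
  y_2 = 3.7274 - 0.05*7.4547 = 3.3546
Step 3: grad_x = 2*7*0.3844 = 5.3812, grad_y = 2*1*3.3546 = 6.7092
  x_3 = 0.3844 - 0.05*5.3812 = 0.1153
  y_3 = 3.3546 - 0.05*6.7092 = 3.0192
f(0.1153, 3.0192) = 7*0.1153^2 + 1*3.0192^2 = 9.2084


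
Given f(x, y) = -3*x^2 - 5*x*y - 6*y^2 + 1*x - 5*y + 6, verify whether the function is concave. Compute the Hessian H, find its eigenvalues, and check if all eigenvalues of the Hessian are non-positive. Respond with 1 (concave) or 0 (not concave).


The Hessian of f(x,y) = -3*x^2 - 5*x*y - 6*y^2 + 1*x - 5*y + 6 is:
H = [[-6, -5], [-5, -12]]
Trace = -6 - 12 = -18
Determinant = -6*-12 - (-5)^2 = 47
Discriminant = (-18)^2 - 4*47 = 136.0
Eigenvalues: lambda_1 = -14.831, lambda_2 = -3.169
The function is concave.

1


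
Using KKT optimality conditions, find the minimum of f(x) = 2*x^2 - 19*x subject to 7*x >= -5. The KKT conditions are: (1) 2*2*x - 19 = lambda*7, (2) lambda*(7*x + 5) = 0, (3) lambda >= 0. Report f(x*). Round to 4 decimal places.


Step 1: Try lambda = 0 (constraint inactive).
Stationarity: 2*2*x - 19 = 0
x* = 19/(2*2) = 4.75
Check constraint: 7*4.75 = 33.25 >= -5 -- satisfied.
Step 2: Compute optimal value.
f(x*) = 2*4.75^2 - 19*4.75 = -45.125


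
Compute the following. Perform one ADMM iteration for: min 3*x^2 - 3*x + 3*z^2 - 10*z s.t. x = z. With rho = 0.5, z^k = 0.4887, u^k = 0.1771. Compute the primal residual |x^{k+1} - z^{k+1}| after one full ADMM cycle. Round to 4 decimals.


ADMM iteration with rho = 0.5, z^k = 0.4887, u^k = 0.1771
Step 1: x-update.
Minimize 3*x^2 - 3*x + (0.5/2)*(x - 0.4887 + 0.1771)^2
FOC: (2*3 + 0.5)*x = 3 + 0.5*(0.4887 - 0.1771)
x^{k+1} = 0.4855
Step 2: z-update.
Minimize 3*z^2 - 10*z + (0.5/2)*(0.4855 - z + 0.1771)^2
FOC: (2*3 + 0.5)*z = 10 + 0.5*(0.4855 + 0.1771)
z^{k+1} = 1.5894
Step 3: u-update.
u^{k+1} = 0.1771 + 0.4855 - 1.5894 = -0.9268
Step 4: Primal residual = |0.4855 - 1.5894| = 1.1039


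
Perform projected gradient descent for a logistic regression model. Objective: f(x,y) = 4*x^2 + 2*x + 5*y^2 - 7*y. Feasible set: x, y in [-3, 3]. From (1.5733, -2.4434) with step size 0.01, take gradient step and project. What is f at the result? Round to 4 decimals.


Step 1: Compute gradient at (1.5733, -2.4434).
grad_x = 2*4*1.5733 + 2 = 14.5864
grad_y = 2*5*-2.4434 - 7 = -31.434
Step 2: Gradient step.
x_raw = 1.5733 - 0.01*14.5864 = 1.4274
y_raw = -2.4434 - 0.01*-31.434 = -2.1291
Step 3: Project onto [-3, 3].
x_proj = clip(1.4274) = 1.4274
y_proj = clip(-2.1291) = -2.1291
Step 4: Evaluate f.
f(1.4274, -2.1291) = 48.5731


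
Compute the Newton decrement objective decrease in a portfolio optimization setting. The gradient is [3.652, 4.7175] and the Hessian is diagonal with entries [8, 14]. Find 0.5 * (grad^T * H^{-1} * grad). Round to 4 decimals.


Step 1: H is diagonal, so H^(-1) * g = [0.4565, 0.337].
Step 2: g^T H^(-1) g = sum_i g_i^2 / H_ii
  = (3.652)^2/8 + (4.7175)^2/14
  = 1.6671 + 1.5896 = 3.2568
Step 3: Objective decrease = 0.5 * g^T H^(-1) g = 1.6284


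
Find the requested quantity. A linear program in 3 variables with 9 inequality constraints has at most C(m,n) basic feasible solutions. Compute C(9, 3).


Each vertex corresponds to some choice of n active constraints out of m, so the number of vertices is at most C(m, n) = m! / (n!(m-n)!).
m = 9, n = 3
Numerator: 9 * 8 * 7
Denominator: 3! = 6
C(9, 3) = 84


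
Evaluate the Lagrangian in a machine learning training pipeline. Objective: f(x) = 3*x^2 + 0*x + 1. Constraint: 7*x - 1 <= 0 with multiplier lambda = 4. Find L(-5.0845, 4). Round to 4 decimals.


Step 1: Evaluate f(x).
f(-5.0845) = 3*(-5.0845)^2 + 0*(-5.0845) + 1 = 78.5564
Step 2: Evaluate g(x).
g(-5.0845) = 7*-5.0845 - 1 = -36.5915
Step 3: Compute Lagrangian.
L = 78.5564 + 4*-36.5915 = -67.8096


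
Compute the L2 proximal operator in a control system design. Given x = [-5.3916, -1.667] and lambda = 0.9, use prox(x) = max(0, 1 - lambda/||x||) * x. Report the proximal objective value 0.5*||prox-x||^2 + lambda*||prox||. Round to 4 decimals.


Step 1: Compute ||x||.
||x|| = 5.6434
Step 2: Compute scaling factor.
scale = max(0, 1 - 0.9/5.6434) = 0.8405
Step 3: prox(x) = [-4.5318, -1.4012]
||prox(x)|| = 4.7434
Step 4: Proximal objective.
0.5*||prox-x||^2 = 0.405
lambda*||prox|| = 4.2691
Total = 4.6741


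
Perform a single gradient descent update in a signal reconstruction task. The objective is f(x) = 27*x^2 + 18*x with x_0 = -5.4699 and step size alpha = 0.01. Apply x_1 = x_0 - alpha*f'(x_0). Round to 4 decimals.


We compute the gradient at x_0 and apply the update.
f'(x) = 54*x + 18
f'(-5.4699) = 54*-5.4699 + 18 = -277.3746
x_1 = -5.4699 - 0.01*-277.3746 = -2.6962


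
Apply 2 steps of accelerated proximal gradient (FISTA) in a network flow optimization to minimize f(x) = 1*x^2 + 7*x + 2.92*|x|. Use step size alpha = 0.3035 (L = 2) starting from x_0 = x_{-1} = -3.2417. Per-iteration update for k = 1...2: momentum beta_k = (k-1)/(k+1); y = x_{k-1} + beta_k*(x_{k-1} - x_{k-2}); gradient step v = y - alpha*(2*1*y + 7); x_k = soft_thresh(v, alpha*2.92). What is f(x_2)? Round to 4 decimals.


FISTA on f(x) = 1*x^2 + 7*x + 2.92*|x|
L = 2, alpha = 0.3035
Iteration 1: beta = 0.0, y = -3.2417 + 0.0*(-3.2417 + 3.2417) = -3.2417
  grad(y) = 0.5166, v = y - alpha*grad = -3.3985
  prox(v) = soft_thresh(-3.3985, 0.8862) = -2.5123
Iteration 2: beta = 0.3333, y = -2.5123 + 0.3333*(-2.5123 + 3.2417) = -2.2691
  grad(y) = 2.4618, v = y - alpha*grad = -3.0163
  prox(v) = soft_thresh(-3.0163, 0.8862) = -2.13
f(x_2) = 1*(-2.13)^2 + 7*(-2.13) + 2.92*|-2.13| = -4.1535


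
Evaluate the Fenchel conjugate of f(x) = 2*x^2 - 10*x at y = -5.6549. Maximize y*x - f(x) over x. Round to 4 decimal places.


f*(y) = sup_x {y*x - a*x^2 - b*x} = sup_x {(y-b)*x - a*x^2}
FOC: (y - b) - 2a*x = 0 => x* = (y - b)/(2a)
x* = (-5.6549 + 10)/(2*2) = 1.0863
f*(-5.6549) = (y-b)^2/(4a) = (-5.6549 + 10)^2/(4*2)
= 18.8799/8 = 2.36


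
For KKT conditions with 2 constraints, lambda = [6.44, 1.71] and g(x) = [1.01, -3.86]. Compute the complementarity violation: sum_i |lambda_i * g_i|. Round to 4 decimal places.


KKT complementary slackness check:
lambda_1 * g_1 = 6.44 * 1.01 = 6.5044
lambda_2 * g_2 = 1.71 * -3.86 = -6.6006
Total violation = 6.5044 + 6.6006 = 13.105


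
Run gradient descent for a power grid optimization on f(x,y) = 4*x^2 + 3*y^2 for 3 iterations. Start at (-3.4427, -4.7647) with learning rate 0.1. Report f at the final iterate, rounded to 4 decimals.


Gradient descent on f(x,y) = 4*x^2 + 3*y^2.
Starting point: (-3.4427, -4.7647), alpha = 0.1
Step 1: grad_x = 2*4*-3.4427 = -27.5416, grad_y = 2*3*-4.7647 = -28.5882
  x_1 = -3.4427 - 0.1*-27.5416 = -0.6885
  y_1 = -4.7647 - 0.1*-28.5882 = -1.9059
Step 2: grad_x = 2*4*-0.6885 = -5.5083, grad_y = 2*3*-1.9059 = -11.4353
  x_2 = -0.6885 - 0.1*-5.5083 = -0.1377
  y_2 = -1.9059 - 0.1*-11.4353 = -0.7624
Step 3: grad_x = 2*4*-0.1377 = -1.1017, grad_y = 2*3*-0.7624 = -4.5741
  x_3 = -0.1377 - 0.1*-1.1017 = -0.0275
  y_3 = -0.7624 - 0.1*-4.5741 = -0.3049
f(-0.0275, -0.3049) = 4*(-0.0275)^2 + 3*(-0.3049)^2 = 0.282


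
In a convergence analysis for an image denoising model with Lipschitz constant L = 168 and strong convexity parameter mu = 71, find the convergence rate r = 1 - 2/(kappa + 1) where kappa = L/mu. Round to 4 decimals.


Step 1: Compute the condition number.
kappa = L/mu = 168/71 = 2.3662
Step 2: Compute the convergence rate.
r = 1 - 2/(kappa + 1) = 1 - 2*mu/(L + mu) = (L - mu)/(L + mu) = 97/239 = 0.4059


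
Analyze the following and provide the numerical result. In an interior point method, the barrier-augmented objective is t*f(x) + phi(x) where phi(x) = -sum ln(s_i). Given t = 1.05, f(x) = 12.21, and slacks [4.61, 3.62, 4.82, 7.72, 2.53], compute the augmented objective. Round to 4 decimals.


Step 1: Compute log-barrier.
ln values: [1.5282, 1.2865, 1.5728, 2.0438, 0.9282]
phi = -(1.5282 + 1.2865 + 1.5728 + 2.0438 + 0.9282) = -7.3595
Step 2: Compute augmented objective.
t*f(x) = 1.05*12.21 = 12.8205
Total = 12.8205 - 7.3595 = 5.461


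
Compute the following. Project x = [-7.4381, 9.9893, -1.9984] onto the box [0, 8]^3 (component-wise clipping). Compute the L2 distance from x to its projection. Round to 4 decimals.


Project each component onto [0, 8].
clip(-7.4381) = 0.0, clip(9.9893) = 8.0, clip(-1.9984) = 0.0
Projection = [0.0, 8.0, 0.0]
Squared diffs: [55.3253, 3.9573, 3.9936]
Distance = sqrt(63.2762) = 7.9546


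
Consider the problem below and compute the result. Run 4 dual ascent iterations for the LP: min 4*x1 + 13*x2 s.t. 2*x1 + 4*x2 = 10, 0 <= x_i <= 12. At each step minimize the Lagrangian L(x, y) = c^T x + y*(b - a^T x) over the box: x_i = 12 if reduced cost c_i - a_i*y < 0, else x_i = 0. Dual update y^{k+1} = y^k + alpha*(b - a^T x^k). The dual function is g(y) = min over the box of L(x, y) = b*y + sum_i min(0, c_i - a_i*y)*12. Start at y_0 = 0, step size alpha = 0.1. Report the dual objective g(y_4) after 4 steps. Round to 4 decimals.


Dual ascent for LP: min 4*x1 + 13*x2, 2*x1 + 4*x2 = 10, 0 <= x_i <= 12
Step 1: y^k = 0.0, reduced costs: (4.0, 13.0)
  x^k = (0.0, 0.0), subgradient = b - a^T x = 10.0
  y^{k+1} = 0.0 + 0.1*10.0 = 1.0
Step 2: y^k = 1.0, reduced costs: (2.0, 9.0)
  x^k = (0.0, 0.0), subgradient = b - a^T x = 10.0
  y^{k+1} = 1.0 + 0.1*10.0 = 2.0
Step 3: y^k = 2.0, reduced costs: (0.0, 5.0)
  x^k = (0.0, 0.0), subgradient = b - a^T x = 10.0
  y^{k+1} = 2.0 + 0.1*10.0 = 3.0
Step 4: y^k = 3.0, reduced costs: (-2.0, 1.0)
  x^k = (12.0, 0.0), subgradient = b - a^T x = -14.0
  y^{k+1} = 3.0 + 0.1*-14.0 = 1.6
Dual objective at y_4 = 1.6: reduced costs (0.8, 6.6), box minimizer x = (0.0, 0.0)
g(y_4) = b*y + (c1 - a1*y)*x1 + (c2 - a2*y)*x2 = 10*1.6 + 0.8*0.0 + 6.6*0.0 = 16.0 + 0.0 + 0.0 = 16.0


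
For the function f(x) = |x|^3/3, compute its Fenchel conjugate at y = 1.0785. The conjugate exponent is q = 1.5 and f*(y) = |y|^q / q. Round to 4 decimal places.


The conjugate exponent q satisfies 1/p + 1/q = 1.
p = 3, so q = 3/(3 - 1) = 1.5
|y|^q = 1.0785^1.5 = 1.12
f*(1.0785) = 1.12 / 1.5 = 0.7467


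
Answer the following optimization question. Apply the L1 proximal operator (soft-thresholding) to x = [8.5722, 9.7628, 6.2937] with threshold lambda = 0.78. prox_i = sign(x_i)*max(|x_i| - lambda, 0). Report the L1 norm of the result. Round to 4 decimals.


Soft-thresholding with lambda = 0.78:
prox(8.5722) = sign(8.5722)*max(|8.5722| - 0.78, 0) = 7.7922
prox(9.7628) = sign(9.7628)*max(|9.7628| - 0.78, 0) = 8.9828
prox(6.2937) = sign(6.2937)*max(|6.2937| - 0.78, 0) = 5.5137
prox(x) = [7.7922, 8.9828, 5.5137]
||prox(x)||_1 = 7.7922 + 8.9828 + 5.5137 = 22.2887


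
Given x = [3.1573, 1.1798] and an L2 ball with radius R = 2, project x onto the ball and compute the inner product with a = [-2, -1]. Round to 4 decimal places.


Step 1: Compute ||x|| (intermediates to 6 decimals).
||x|| = sqrt(3.1573^2 + 1.1798^2) = 3.37053
Step 2: Project.
Since ||x|| > R, scale = R/||x|| = 2/3.37053 = 0.593378, proj(x) = scale * x
proj(x) = [1.873472, 0.700067]
Step 3: Dot product.
a^T * proj(x) = -2*1.873472 - 1*0.700067 = -4.447


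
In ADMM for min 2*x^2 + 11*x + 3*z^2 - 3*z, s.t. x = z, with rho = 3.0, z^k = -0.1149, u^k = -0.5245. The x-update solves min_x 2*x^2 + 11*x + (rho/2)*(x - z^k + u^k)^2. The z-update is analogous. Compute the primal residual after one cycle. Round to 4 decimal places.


ADMM iteration with rho = 3.0, z^k = -0.1149, u^k = -0.5245
Step 1: x-update.
Minimize 2*x^2 + 11*x + (3.0/2)*(x + 0.1149 - 0.5245)^2
FOC: (2*2 + 3.0)*x = -11 + 3.0*(-0.1149 + 0.5245)
x^{k+1} = -1.3959
Step 2: z-update.
Minimize 3*z^2 - 3*z + (3.0/2)*(-1.3959 - z - 0.5245)^2
FOC: (2*3 + 3.0)*z = 3 + 3.0*(-1.3959 - 0.5245)
z^{k+1} = -0.3068
Step 3: u-update.
u^{k+1} = -0.5245 - 1.3959 + 0.3068 = -1.6136
Step 4: Primal residual = |-1.3959 + 0.3068| = 1.0891


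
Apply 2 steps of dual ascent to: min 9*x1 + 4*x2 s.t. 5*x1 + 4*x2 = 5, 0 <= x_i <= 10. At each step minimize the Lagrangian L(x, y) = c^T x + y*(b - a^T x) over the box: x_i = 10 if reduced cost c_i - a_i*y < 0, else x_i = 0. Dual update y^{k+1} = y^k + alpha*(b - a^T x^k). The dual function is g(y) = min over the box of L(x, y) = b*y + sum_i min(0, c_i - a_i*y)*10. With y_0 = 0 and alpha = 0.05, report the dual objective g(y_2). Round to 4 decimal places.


Dual ascent for LP: min 9*x1 + 4*x2, 5*x1 + 4*x2 = 5, 0 <= x_i <= 10
Step 1: y^k = 0.0, reduced costs: (9.0, 4.0)
  x^k = (0.0, 0.0), subgradient = b - a^T x = 5.0
  y^{k+1} = 0.0 + 0.05*5.0 = 0.25
Step 2: y^k = 0.25, reduced costs: (7.75, 3.0)
  x^k = (0.0, 0.0), subgradient = b - a^T x = 5.0
  y^{k+1} = 0.25 + 0.05*5.0 = 0.5
Dual objective at y_2 = 0.5: reduced costs (6.5, 2.0), box minimizer x = (0.0, 0.0)
g(y_2) = b*y + (c1 - a1*y)*x1 + (c2 - a2*y)*x2 = 5*0.5 + 6.5*0.0 + 2.0*0.0 = 2.5 + 0.0 + 0.0 = 2.5


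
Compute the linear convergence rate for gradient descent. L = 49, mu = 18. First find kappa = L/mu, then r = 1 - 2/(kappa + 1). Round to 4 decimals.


Step 1: Compute the condition number.
kappa = L/mu = 49/18 = 2.7222
Step 2: Compute the convergence rate.
r = 1 - 2/(kappa + 1) = 1 - 2*mu/(L + mu) = (L - mu)/(L + mu) = 31/67 = 0.4627


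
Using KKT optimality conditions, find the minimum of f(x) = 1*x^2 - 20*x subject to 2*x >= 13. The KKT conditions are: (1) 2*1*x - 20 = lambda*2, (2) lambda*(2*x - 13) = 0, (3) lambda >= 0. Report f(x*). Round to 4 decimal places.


Step 1: Try lambda = 0 (constraint inactive).
Stationarity: 2*1*x - 20 = 0
x* = 20/(2*1) = 10.0
Check constraint: 2*10.0 = 20.0 >= 13 -- satisfied.
Step 2: Compute optimal value.
f(x*) = 1*10.0^2 - 20*10.0 = -100.0


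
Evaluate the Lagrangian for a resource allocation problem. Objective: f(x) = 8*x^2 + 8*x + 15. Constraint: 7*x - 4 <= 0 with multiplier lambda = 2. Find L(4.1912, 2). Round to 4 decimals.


Step 1: Evaluate f(x).
f(4.1912) = 8*4.1912^2 + 8*4.1912 + 15 = 189.0589
Step 2: Evaluate g(x).
g(4.1912) = 7*4.1912 - 4 = 25.3384
Step 3: Compute Lagrangian.
L = 189.0589 + 2*25.3384 = 239.7357


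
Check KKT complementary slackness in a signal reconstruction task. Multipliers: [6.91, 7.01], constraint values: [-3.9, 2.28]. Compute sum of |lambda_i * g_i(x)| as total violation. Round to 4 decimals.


KKT complementary slackness check:
lambda_1 * g_1 = 6.91 * -3.9 = -26.949
lambda_2 * g_2 = 7.01 * 2.28 = 15.9828
Total violation = 26.949 + 15.9828 = 42.9318


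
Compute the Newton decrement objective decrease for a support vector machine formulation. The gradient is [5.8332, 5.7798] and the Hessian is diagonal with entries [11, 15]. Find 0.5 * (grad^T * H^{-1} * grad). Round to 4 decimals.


Step 1: H is diagonal, so H^(-1) * g = [0.5303, 0.3853].
Step 2: g^T H^(-1) g = sum_i g_i^2 / H_ii
  = (5.8332)^2/11 + (5.7798)^2/15
  = 3.0933 + 2.2271 = 5.3204
Step 3: Objective decrease = 0.5 * g^T H^(-1) g = 2.6602


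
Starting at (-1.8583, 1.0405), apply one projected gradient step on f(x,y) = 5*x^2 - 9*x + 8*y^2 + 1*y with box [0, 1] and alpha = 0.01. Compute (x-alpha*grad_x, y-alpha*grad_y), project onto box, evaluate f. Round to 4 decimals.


Step 1: Compute gradient at (-1.8583, 1.0405).
grad_x = 2*5*-1.8583 - 9 = -27.583
grad_y = 2*8*1.0405 + 1 = 17.648
Step 2: Gradient step.
x_raw = -1.8583 - 0.01*-27.583 = -1.5825
y_raw = 1.0405 - 0.01*17.648 = 0.864
Step 3: Project onto [0, 1].
x_proj = clip(-1.5825) = 0.0
y_proj = clip(0.864) = 0.864
Step 4: Evaluate f.
f(0.0, 0.864) = 6.8363


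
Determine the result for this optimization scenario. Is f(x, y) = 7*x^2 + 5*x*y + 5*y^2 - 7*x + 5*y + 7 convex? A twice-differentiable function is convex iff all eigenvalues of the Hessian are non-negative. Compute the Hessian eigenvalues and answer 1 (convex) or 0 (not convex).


The Hessian of f(x,y) = 7*x^2 + 5*x*y + 5*y^2 - 7*x + 5*y + 7 is:
H = [[14, 5], [5, 10]]
Trace = 14 + 10 = 24
Determinant = 14*10 - (5)^2 = 115
Discriminant = (24)^2 - 4*115 = 116.0
Eigenvalues: lambda_1 = 6.6148, lambda_2 = 17.3852
The function is convex.

1


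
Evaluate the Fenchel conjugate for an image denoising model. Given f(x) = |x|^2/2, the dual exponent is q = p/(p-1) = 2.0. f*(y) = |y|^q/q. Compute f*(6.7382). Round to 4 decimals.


The conjugate exponent q satisfies 1/p + 1/q = 1.
p = 2, so q = 2/(2 - 1) = 2.0
|y|^q = 6.7382^2.0 = 45.4033
f*(6.7382) = 45.4033 / 2.0 = 22.7017


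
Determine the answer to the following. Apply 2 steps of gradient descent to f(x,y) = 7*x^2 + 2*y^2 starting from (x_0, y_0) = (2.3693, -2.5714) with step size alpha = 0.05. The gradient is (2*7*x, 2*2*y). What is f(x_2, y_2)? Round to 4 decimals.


Gradient descent on f(x,y) = 7*x^2 + 2*y^2.
Starting point: (2.3693, -2.5714), alpha = 0.05
Step 1: grad_x = 2*7*2.3693 = 33.1702, grad_y = 2*2*-2.5714 = -10.2856
  x_1 = 2.3693 - 0.05*33.1702 = 0.7108
  y_1 = -2.5714 - 0.05*-10.2856 = -2.0571
Step 2: grad_x = 2*7*0.7108 = 9.9511, grad_y = 2*2*-2.0571 = -8.2285
  x_2 = 0.7108 - 0.05*9.9511 = 0.2132
  y_2 = -2.0571 - 0.05*-8.2285 = -1.6457
f(0.2132, -1.6457) = 7*0.2132^2 + 2*(-1.6457)^2 = 5.7349


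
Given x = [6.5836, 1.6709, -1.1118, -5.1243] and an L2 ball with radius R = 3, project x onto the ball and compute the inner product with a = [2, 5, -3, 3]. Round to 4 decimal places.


Step 1: Compute ||x|| (intermediates to 6 decimals).
||x|| = sqrt(6.5836^2 + 1.6709^2 + (-1.1118)^2 + (-5.1243)^2) = 8.580807
Step 2: Project.
Since ||x|| > R, scale = R/||x|| = 3/8.580807 = 0.349617, proj(x) = scale * x
proj(x) = [2.301738, 0.584175, -0.388704, -1.791542]
Step 3: Dot product.
a^T * proj(x) = 2*2.301738 + 5*0.584175 - 3*(-0.388704) + 3*(-1.791542) = 3.3158


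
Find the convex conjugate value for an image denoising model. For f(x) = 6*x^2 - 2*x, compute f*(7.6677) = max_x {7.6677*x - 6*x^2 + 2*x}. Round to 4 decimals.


f*(y) = sup_x {y*x - a*x^2 - b*x} = sup_x {(y-b)*x - a*x^2}
FOC: (y - b) - 2a*x = 0 => x* = (y - b)/(2a)
x* = (7.6677 + 2)/(2*6) = 0.8056
f*(7.6677) = (y-b)^2/(4a) = (7.6677 + 2)^2/(4*6)
= 93.4644/24 = 3.8944


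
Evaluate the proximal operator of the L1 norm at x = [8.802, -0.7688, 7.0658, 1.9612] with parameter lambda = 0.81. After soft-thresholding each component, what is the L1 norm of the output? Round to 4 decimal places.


Soft-thresholding with lambda = 0.81:
prox(8.802) = sign(8.802)*max(|8.802| - 0.81, 0) = 7.992
prox(-0.7688) = sign(-0.7688)*max(|-0.7688| - 0.81, 0) = 0.0
prox(7.0658) = sign(7.0658)*max(|7.0658| - 0.81, 0) = 6.2558
prox(1.9612) = sign(1.9612)*max(|1.9612| - 0.81, 0) = 1.1512
prox(x) = [7.992, 0.0, 6.2558, 1.1512]
||prox(x)||_1 = 7.992 + 0.0 + 6.2558 + 1.1512 = 15.399
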